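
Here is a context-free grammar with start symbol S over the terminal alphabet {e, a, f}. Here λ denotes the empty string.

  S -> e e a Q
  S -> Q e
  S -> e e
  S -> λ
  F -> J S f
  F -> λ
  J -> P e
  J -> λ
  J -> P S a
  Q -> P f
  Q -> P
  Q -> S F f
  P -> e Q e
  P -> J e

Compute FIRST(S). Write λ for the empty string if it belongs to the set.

{λ, e, f}

FIRST(S): from S->e e a Q we get {e}; from S->Q e we get {e, f}; from S->e e we get {e}; from S->λ we get {λ}. So FIRST(S) = {λ, e, f}.
FIRST(F): from F->J S f we get {e, f}; from F->λ we get {λ}. So FIRST(F) = {λ, e, f}.
FIRST(J): from J->P e we get {e}; from J->λ we get {λ}; from J->P S a we get {e}. So FIRST(J) = {λ, e}.
FIRST(P): from P->e Q e we get {e}; from P->J e we get {e}. So FIRST(P) = {e}.
FIRST(Q): from Q->P f we get {e}; from Q->P we get {e}; from Q->S F f we get {e, f}. So FIRST(Q) = {e, f}.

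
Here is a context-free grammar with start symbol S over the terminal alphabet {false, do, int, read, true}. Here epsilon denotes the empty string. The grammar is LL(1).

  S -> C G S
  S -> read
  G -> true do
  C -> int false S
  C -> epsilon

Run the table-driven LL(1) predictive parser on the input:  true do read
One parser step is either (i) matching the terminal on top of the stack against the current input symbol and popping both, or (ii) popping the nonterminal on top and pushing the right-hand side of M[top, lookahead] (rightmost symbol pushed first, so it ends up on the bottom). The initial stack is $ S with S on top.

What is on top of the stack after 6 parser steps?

step 1: stack=$ S  input=true do read $  — expand S -> C G S
step 2: stack=$ S G C  input=true do read $  — expand C -> epsilon
step 3: stack=$ S G  input=true do read $  — expand G -> true do
step 4: stack=$ S do true  input=true do read $  — match true
step 5: stack=$ S do  input=do read $  — match do
step 6: stack=$ S  input=read $  — expand S -> read
Stack after step 6: $ read (top = read).

read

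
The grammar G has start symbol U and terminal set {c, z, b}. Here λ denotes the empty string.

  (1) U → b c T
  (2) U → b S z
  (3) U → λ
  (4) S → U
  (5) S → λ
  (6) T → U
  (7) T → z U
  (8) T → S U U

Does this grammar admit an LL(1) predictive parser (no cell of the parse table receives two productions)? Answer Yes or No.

FIRST(U) = {λ, b}
FIRST(S) = {λ, b}
FIRST(T) = {λ, b, z}
FOLLOW(U) = {$, b, z}
FOLLOW(S) = {$, b, z}
FOLLOW(T) = {$, b, z}
Cell M[S, $] receives both S → U and S → λ — the grammar is not LL(1).

No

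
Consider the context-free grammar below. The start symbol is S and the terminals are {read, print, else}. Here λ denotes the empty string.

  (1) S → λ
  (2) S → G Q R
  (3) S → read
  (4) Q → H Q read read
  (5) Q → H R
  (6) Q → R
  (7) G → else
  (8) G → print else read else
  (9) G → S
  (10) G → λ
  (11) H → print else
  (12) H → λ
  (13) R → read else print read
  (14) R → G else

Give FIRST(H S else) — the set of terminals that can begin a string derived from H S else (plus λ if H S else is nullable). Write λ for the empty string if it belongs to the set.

FIRST(H): from H→print else we get {print}; from H→λ we get {λ}. So FIRST(H) = {λ, print}.
FIRST(S): from S→λ we get {λ}; from S→G Q R we get {else, print, read}; from S→read we get {read}. So FIRST(S) = {λ, else, print, read}.
FIRST(G): from G→else we get {else}; from G→print else read else we get {print}; from G→S we get {λ, else, print, read}; from G→λ we get {λ}. So FIRST(G) = {λ, else, print, read}.
FIRST(R): from R→read else print read we get {read}; from R→G else we get {else, print, read}. So FIRST(R) = {else, print, read}.
FIRST(Q): from Q→H Q read read we get {else, print, read}; from Q→H R we get {else, print, read}; from Q→R we get {else, print, read}. So FIRST(Q) = {else, print, read}.
FIRST(H S else): take FIRST of each symbol in turn, carrying on past any symbol whose FIRST contains λ; result {else, print, read}.

{else, print, read}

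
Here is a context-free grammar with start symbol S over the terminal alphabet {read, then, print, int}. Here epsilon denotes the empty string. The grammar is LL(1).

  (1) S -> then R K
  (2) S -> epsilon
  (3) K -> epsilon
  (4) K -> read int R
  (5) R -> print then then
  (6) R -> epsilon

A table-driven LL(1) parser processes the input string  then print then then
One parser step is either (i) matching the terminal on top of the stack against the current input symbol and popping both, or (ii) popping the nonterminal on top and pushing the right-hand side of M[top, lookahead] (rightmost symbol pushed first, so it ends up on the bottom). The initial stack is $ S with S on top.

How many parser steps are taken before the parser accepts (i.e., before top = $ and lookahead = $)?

7

     Stack                Input                   Action
  1  $ S                  then print then then $  expand S -> then R K
  2  $ K R then           then print then then $  match then
  3  $ K R                print then then $       expand R -> print then then
  4  $ K then then print  print then then $       match print
  5  $ K then then        then then $             match then
  6  $ K then             then $                  match then
  7  $ K                  $                       expand K -> epsilon
Accept reached after 7 steps.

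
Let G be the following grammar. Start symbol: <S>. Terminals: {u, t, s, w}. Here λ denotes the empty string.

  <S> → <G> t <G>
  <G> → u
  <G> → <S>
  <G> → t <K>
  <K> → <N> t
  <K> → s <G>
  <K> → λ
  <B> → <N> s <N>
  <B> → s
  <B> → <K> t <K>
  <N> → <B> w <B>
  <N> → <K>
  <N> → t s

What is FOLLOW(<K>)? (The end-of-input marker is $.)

FIRST(<S>): from <S>→<G> t <G> we get {t, u}. So FIRST(<S>) = {t, u}.
FIRST(<G>): from <G>→u we get {u}; from <G>→<S> we get {t, u}; from <G>→t <K> we get {t}. So FIRST(<G>) = {t, u}.
FIRST(<K>): from <K>→<N> t we get {s, t}; from <K>→s <G> we get {s}; from <K>→λ we get {λ}. So FIRST(<K>) = {λ, s, t}.
FIRST(<B>): from <B>→<N> s <N> we get {s, t}; from <B>→s we get {s}; from <B>→<K> t <K> we get {s, t}. So FIRST(<B>) = {s, t}.
FIRST(<N>): from <N>→<B> w <B> we get {s, t}; from <N>→<K> we get {λ, s, t}; from <N>→t s we get {t}. So FIRST(<N>) = {λ, s, t}.
FOLLOW(<S>) includes $ since <S> is the start symbol.
FOLLOW(<S>): in <G>→<S>, the suffix after <S> is empty, so FOLLOW(<S>) ⊇ FOLLOW(<G>) = {$, s, t, w}. Thus FOLLOW(<S>) = {$, s, t, w}.
FOLLOW(<G>): in <S>→<G> t <G> (occurrence 1), <G> is followed by t <G> with FIRST {t}; in <S>→<G> t <G> (occurrence 2), the suffix after <G> is empty, so FOLLOW(<G>) ⊇ FOLLOW(<S>) = {$, s, t, w}; in <K>→s <G>, the suffix after <G> is empty, so FOLLOW(<G>) ⊇ FOLLOW(<K>) = {$, s, t, w}. Thus FOLLOW(<G>) = {$, s, t, w}.
FOLLOW(<K>): in <G>→t <K>, the suffix after <K> is empty, so FOLLOW(<K>) ⊇ FOLLOW(<G>) = {$, s, t, w}; in <B>→<K> t <K> (occurrence 1), <K> is followed by t <K> with FIRST {t}; in <B>→<K> t <K> (occurrence 2), the suffix after <K> is empty, so FOLLOW(<K>) ⊇ FOLLOW(<B>) = {s, t, w}; in <N>→<K>, the suffix after <K> is empty, so FOLLOW(<K>) ⊇ FOLLOW(<N>) = {s, t, w}. Thus FOLLOW(<K>) = {$, s, t, w}.
FOLLOW(<B>): in <N>→<B> w <B> (occurrence 1), <B> is followed by w <B> with FIRST {w}; in <N>→<B> w <B> (occurrence 2), the suffix after <B> is empty, so FOLLOW(<B>) ⊇ FOLLOW(<N>) = {s, t, w}. Thus FOLLOW(<B>) = {s, t, w}.
FOLLOW(<N>): in <K>→<N> t, <N> is followed by t with FIRST {t}; in <B>→<N> s <N> (occurrence 1), <N> is followed by s <N> with FIRST {s}; in <B>→<N> s <N> (occurrence 2), the suffix after <N> is empty, so FOLLOW(<N>) ⊇ FOLLOW(<B>) = {s, t, w}. Thus FOLLOW(<N>) = {s, t, w}.

{$, s, t, w}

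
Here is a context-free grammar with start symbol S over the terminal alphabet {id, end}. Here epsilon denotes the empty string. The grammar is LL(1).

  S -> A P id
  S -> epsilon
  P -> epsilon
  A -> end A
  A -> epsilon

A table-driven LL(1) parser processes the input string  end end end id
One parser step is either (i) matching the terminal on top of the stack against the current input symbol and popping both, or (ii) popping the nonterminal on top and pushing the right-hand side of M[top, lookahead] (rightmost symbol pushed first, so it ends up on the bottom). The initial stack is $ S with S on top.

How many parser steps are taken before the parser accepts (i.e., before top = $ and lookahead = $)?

step 1: stack=$ S  input=end end end id $  — expand S -> A P id
step 2: stack=$ id P A  input=end end end id $  — expand A -> end A
step 3: stack=$ id P A end  input=end end end id $  — match end
step 4: stack=$ id P A  input=end end id $  — expand A -> end A
step 5: stack=$ id P A end  input=end end id $  — match end
step 6: stack=$ id P A  input=end id $  — expand A -> end A
step 7: stack=$ id P A end  input=end id $  — match end
step 8: stack=$ id P A  input=id $  — expand A -> epsilon
step 9: stack=$ id P  input=id $  — expand P -> epsilon
step 10: stack=$ id  input=id $  — match id
Accept reached after 10 steps.

10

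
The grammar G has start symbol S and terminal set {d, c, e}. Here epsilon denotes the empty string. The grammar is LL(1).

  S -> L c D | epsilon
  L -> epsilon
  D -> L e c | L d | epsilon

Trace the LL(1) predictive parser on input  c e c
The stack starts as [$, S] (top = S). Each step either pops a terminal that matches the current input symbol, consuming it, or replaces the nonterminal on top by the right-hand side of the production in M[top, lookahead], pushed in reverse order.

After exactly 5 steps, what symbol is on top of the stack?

step 1: stack=$ S  input=c e c $  — expand S -> L c D
step 2: stack=$ D c L  input=c e c $  — expand L -> epsilon
step 3: stack=$ D c  input=c e c $  — match c
step 4: stack=$ D  input=e c $  — expand D -> L e c
step 5: stack=$ c e L  input=e c $  — expand L -> epsilon
Stack after step 5: $ c e (top = e).

e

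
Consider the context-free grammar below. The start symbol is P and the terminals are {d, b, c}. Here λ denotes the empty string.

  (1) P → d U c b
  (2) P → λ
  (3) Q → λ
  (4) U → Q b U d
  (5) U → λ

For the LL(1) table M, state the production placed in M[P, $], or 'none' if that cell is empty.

FIRST(P) = {λ, d}
FIRST(Q) = {λ}
FIRST(U) = {λ, b}  (via Q b U d)
FOLLOW(P) includes $ since P is the start symbol.
FOLLOW(P): P appears on no right-hand side. Thus FOLLOW(P) = {$}.
For P → d U c b: FIRST(d U c b) = {d}, so it goes in M[P, t] for t ∈ {d}.
For P → λ: FIRST(λ) = {λ}, so it goes in M[P, t] for t ∈ {}; since λ ∈ FIRST, also for every t ∈ FOLLOW(P) = {$}.

P → λ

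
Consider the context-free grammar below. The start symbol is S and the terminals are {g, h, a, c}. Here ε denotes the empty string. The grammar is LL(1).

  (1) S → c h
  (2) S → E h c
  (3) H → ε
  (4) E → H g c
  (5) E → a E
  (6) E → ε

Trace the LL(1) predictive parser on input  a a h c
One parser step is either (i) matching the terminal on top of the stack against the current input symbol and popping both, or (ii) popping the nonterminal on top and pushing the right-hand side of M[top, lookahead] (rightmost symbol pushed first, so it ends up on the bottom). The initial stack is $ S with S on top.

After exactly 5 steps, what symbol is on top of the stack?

E

step 1: stack=$ S  input=a a h c $  — expand S → E h c
step 2: stack=$ c h E  input=a a h c $  — expand E → a E
step 3: stack=$ c h E a  input=a a h c $  — match a
step 4: stack=$ c h E  input=a h c $  — expand E → a E
step 5: stack=$ c h E a  input=a h c $  — match a
Stack after step 5: $ c h E (top = E).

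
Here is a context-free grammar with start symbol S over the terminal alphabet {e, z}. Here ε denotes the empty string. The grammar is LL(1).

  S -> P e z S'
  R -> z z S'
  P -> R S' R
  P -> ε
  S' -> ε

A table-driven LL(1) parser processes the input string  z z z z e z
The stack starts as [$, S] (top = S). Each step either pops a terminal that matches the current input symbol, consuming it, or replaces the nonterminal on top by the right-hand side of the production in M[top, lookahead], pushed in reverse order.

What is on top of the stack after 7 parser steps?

     Stack                 Input          Action
  1  $ S                   z z z z e z $  expand S -> P e z S'
  2  $ S' z e P            z z z z e z $  expand P -> R S' R
  3  $ S' z e R S' R       z z z z e z $  expand R -> z z S'
  4  $ S' z e R S' S' z z  z z z z e z $  match z
  5  $ S' z e R S' S' z    z z z e z $    match z
  6  $ S' z e R S' S'      z z e z $      expand S' -> ε
  7  $ S' z e R S'         z z e z $      expand S' -> ε
Stack after step 7: $ S' z e R (top = R).

R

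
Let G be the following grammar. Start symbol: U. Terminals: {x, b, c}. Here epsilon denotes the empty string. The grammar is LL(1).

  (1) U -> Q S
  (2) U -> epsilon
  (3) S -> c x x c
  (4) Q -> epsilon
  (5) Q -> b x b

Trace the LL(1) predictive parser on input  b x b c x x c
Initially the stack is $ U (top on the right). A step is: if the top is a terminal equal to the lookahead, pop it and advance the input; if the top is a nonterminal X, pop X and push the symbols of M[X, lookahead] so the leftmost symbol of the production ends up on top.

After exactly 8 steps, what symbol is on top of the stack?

     Stack      Input            Action
  1  $ U        b x b c x x c $  expand U -> Q S
  2  $ S Q      b x b c x x c $  expand Q -> b x b
  3  $ S b x b  b x b c x x c $  match b
  4  $ S b x    x b c x x c $    match x
  5  $ S b      b c x x c $      match b
  6  $ S        c x x c $        expand S -> c x x c
  7  $ c x x c  c x x c $        match c
  8  $ c x x    x x c $          match x
Stack after step 8: $ c x (top = x).

x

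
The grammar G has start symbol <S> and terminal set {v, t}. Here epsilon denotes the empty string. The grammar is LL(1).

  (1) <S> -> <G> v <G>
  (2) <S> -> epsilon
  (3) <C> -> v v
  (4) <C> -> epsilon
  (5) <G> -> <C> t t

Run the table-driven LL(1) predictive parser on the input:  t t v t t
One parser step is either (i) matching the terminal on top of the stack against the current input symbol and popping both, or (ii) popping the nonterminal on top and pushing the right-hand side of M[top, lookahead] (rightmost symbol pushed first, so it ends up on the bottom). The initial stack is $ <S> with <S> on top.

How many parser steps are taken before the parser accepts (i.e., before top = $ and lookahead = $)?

10

      Stack            Input        Action
   1  $ <S>            t t v t t $  expand <S> -> <G> v <G>
   2  $ <G> v <G>      t t v t t $  expand <G> -> <C> t t
   3  $ <G> v t t <C>  t t v t t $  expand <C> -> epsilon
   4  $ <G> v t t      t t v t t $  match t
   5  $ <G> v t        t v t t $    match t
   6  $ <G> v          v t t $      match v
   7  $ <G>            t t $        expand <G> -> <C> t t
   8  $ t t <C>        t t $        expand <C> -> epsilon
   9  $ t t            t t $        match t
  10  $ t              t $          match t
Accept reached after 10 steps.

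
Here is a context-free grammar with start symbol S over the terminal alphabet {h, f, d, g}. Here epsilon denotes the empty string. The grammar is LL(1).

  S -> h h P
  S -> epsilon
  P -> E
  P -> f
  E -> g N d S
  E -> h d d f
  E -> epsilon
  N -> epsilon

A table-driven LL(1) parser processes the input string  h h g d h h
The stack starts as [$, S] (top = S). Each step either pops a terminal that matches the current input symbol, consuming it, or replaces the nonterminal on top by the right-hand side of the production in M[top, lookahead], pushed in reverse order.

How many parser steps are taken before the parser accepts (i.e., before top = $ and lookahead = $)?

13

step 1: stack=$ S  input=h h g d h h $  — expand S -> h h P
step 2: stack=$ P h h  input=h h g d h h $  — match h
step 3: stack=$ P h  input=h g d h h $  — match h
step 4: stack=$ P  input=g d h h $  — expand P -> E
step 5: stack=$ E  input=g d h h $  — expand E -> g N d S
step 6: stack=$ S d N g  input=g d h h $  — match g
step 7: stack=$ S d N  input=d h h $  — expand N -> epsilon
step 8: stack=$ S d  input=d h h $  — match d
step 9: stack=$ S  input=h h $  — expand S -> h h P
step 10: stack=$ P h h  input=h h $  — match h
step 11: stack=$ P h  input=h $  — match h
step 12: stack=$ P  input=$  — expand P -> E
step 13: stack=$ E  input=$  — expand E -> epsilon
Accept reached after 13 steps.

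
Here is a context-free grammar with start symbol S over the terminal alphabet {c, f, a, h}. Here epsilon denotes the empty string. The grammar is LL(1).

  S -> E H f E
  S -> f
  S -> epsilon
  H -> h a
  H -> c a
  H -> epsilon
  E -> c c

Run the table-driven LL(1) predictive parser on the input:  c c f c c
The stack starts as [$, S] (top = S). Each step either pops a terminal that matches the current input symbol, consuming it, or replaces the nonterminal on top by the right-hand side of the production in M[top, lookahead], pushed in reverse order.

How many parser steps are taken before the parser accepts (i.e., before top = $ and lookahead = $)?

step 1: stack=$ S  input=c c f c c $  — expand S -> E H f E
step 2: stack=$ E f H E  input=c c f c c $  — expand E -> c c
step 3: stack=$ E f H c c  input=c c f c c $  — match c
step 4: stack=$ E f H c  input=c f c c $  — match c
step 5: stack=$ E f H  input=f c c $  — expand H -> epsilon
step 6: stack=$ E f  input=f c c $  — match f
step 7: stack=$ E  input=c c $  — expand E -> c c
step 8: stack=$ c c  input=c c $  — match c
step 9: stack=$ c  input=c $  — match c
Accept reached after 9 steps.

9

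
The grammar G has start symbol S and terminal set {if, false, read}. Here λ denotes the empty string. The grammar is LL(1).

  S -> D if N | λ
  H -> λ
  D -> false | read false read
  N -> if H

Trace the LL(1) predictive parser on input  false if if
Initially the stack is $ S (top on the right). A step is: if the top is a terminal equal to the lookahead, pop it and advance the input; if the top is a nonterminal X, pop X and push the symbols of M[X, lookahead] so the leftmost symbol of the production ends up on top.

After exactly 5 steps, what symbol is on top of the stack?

     Stack         Input          Action
  1  $ S           false if if $  expand S -> D if N
  2  $ N if D      false if if $  expand D -> false
  3  $ N if false  false if if $  match false
  4  $ N if        if if $        match if
  5  $ N           if $           expand N -> if H
Stack after step 5: $ H if (top = if).

if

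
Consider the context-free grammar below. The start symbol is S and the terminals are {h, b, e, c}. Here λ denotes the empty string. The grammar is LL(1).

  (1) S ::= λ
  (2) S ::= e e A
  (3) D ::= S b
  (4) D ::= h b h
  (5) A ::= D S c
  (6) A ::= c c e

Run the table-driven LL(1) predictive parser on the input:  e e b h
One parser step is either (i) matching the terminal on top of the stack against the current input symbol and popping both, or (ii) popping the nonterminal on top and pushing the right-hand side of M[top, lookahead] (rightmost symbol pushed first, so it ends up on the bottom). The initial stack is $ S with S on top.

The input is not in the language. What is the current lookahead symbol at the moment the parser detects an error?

     Stack      Input      Action
  1  $ S        e e b h $  expand S ::= e e A
  2  $ A e e    e e b h $  match e
  3  $ A e      e b h $    match e
  4  $ A        b h $      expand A ::= D S c
  5  $ c S D    b h $      expand D ::= S b
  6  $ c S b S  b h $      expand S ::= λ
  7  $ c S b    b h $      match b
  8  $ c S      h $        error: M[S, h] is empty

h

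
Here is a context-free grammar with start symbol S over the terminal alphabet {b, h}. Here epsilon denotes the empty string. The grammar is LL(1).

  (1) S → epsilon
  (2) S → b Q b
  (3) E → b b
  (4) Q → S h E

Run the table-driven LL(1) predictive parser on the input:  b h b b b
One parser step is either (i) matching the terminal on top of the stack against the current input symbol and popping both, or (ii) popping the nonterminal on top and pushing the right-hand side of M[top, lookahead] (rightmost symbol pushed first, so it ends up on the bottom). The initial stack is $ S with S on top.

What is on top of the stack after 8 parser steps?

step 1: stack=$ S  input=b h b b b $  — expand S → b Q b
step 2: stack=$ b Q b  input=b h b b b $  — match b
step 3: stack=$ b Q  input=h b b b $  — expand Q → S h E
step 4: stack=$ b E h S  input=h b b b $  — expand S → epsilon
step 5: stack=$ b E h  input=h b b b $  — match h
step 6: stack=$ b E  input=b b b $  — expand E → b b
step 7: stack=$ b b b  input=b b b $  — match b
step 8: stack=$ b b  input=b b $  — match b
Stack after step 8: $ b (top = b).

b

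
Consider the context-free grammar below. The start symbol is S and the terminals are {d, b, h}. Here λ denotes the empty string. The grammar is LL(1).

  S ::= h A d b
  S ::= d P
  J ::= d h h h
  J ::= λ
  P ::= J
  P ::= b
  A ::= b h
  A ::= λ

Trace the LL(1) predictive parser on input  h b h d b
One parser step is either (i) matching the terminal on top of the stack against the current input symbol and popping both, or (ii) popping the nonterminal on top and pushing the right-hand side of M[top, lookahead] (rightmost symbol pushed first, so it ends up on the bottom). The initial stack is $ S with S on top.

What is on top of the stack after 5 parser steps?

     Stack      Input        Action
  1  $ S        h b h d b $  expand S ::= h A d b
  2  $ b d A h  h b h d b $  match h
  3  $ b d A    b h d b $    expand A ::= b h
  4  $ b d h b  b h d b $    match b
  5  $ b d h    h d b $      match h
Stack after step 5: $ b d (top = d).

d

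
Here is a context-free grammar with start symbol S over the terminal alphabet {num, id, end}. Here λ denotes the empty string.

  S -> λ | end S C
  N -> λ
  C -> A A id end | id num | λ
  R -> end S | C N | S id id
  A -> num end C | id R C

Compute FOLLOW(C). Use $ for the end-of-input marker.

{$, id, num}

FIRST(S) = {λ, end}
FIRST(N) = {λ}
FIRST(A) = {id, num}
FIRST(C) = {λ, id, num}  (via A A id end)
FIRST(R) = {λ, end, id, num}  (via C N, S id id)
FOLLOW(S) includes $ since S is the start symbol.
FOLLOW(A): in C->A A id end (occurrence 1), A is followed by A id end with FIRST {id, num}; in C->A A id end (occurrence 2), A is followed by id end with FIRST {id}. Thus FOLLOW(A) = {id, num}.
FOLLOW(R): in A->id R C, R is followed by C with FIRST {λ, id, num}; in A->id R C, the suffix after R is nullable, so FOLLOW(R) ⊇ FOLLOW(A) = {id, num}. Thus FOLLOW(R) = {id, num}.
FOLLOW(S): in S->end S C, S is followed by C with FIRST {λ, id, num}; in S->end S C, the suffix after S is nullable (adds nothing new); in R->end S, the suffix after S is empty, so FOLLOW(S) ⊇ FOLLOW(R) = {id, num}; in R->S id id, S is followed by id id with FIRST {id}. Thus FOLLOW(S) = {$, id, num}.
FOLLOW(N): in R->C N, the suffix after N is empty, so FOLLOW(N) ⊇ FOLLOW(R) = {id, num}. Thus FOLLOW(N) = {id, num}.
FOLLOW(C): in S->end S C, the suffix after C is empty, so FOLLOW(C) ⊇ FOLLOW(S) = {$, id, num}; in R->C N, C is followed by N with FIRST {λ}; in R->C N, the suffix after C is nullable, so FOLLOW(C) ⊇ FOLLOW(R) = {id, num}; in A->num end C, the suffix after C is empty, so FOLLOW(C) ⊇ FOLLOW(A) = {id, num}; in A->id R C, the suffix after C is empty, so FOLLOW(C) ⊇ FOLLOW(A) = {id, num}. Thus FOLLOW(C) = {$, id, num}.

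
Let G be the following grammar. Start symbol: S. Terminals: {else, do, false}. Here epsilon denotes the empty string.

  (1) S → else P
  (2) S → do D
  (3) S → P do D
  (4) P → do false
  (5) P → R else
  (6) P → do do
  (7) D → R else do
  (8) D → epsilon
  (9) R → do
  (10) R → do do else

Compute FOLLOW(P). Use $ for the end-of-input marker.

{$, do}

FIRST(R): from R→do we get {do}; from R→do do else we get {do}. So FIRST(R) = {do}.
FIRST(P): from P→do false we get {do}; from P→R else we get {do}; from P→do do we get {do}. So FIRST(P) = {do}.
FIRST(D): from D→R else do we get {do}; from D→epsilon we get {epsilon}. So FIRST(D) = {epsilon, do}.
FIRST(S): from S→else P we get {else}; from S→do D we get {do}; from S→P do D we get {do}. So FIRST(S) = {do, else}.
FOLLOW(S) includes $ since S is the start symbol.
FOLLOW(S): S appears on no right-hand side. Thus FOLLOW(S) = {$}.
FOLLOW(P): in S→else P, the suffix after P is empty, so FOLLOW(P) ⊇ FOLLOW(S) = {$}; in S→P do D, P is followed by do D with FIRST {do}. Thus FOLLOW(P) = {$, do}.
FOLLOW(D): in S→do D, the suffix after D is empty, so FOLLOW(D) ⊇ FOLLOW(S) = {$}; in S→P do D, the suffix after D is empty, so FOLLOW(D) ⊇ FOLLOW(S) = {$}. Thus FOLLOW(D) = {$}.
FOLLOW(R): in P→R else, R is followed by else with FIRST {else}; in D→R else do, R is followed by else do with FIRST {else}. Thus FOLLOW(R) = {else}.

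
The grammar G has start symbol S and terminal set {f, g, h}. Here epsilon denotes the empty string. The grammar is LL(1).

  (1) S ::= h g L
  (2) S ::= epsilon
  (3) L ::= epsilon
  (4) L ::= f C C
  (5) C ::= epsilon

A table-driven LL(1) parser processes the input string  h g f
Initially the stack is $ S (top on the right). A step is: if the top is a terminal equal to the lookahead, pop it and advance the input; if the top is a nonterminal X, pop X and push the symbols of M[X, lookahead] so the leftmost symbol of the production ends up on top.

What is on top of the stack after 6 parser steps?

C

     Stack    Input    Action
  1  $ S      h g f $  expand S ::= h g L
  2  $ L g h  h g f $  match h
  3  $ L g    g f $    match g
  4  $ L      f $      expand L ::= f C C
  5  $ C C f  f $      match f
  6  $ C C    $        expand C ::= epsilon
Stack after step 6: $ C (top = C).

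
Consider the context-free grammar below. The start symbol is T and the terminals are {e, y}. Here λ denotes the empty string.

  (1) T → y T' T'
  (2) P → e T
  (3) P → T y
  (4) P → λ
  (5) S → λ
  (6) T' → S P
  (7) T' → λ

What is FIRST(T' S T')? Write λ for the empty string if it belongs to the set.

FIRST(T) = {y}
FIRST(S) = {λ}
FIRST(P) = {λ, e, y}  (via T y)
FIRST(T') = {λ, e, y}  (via S P)
FIRST(T' S T'): take FIRST of each symbol in turn, carrying on past any symbol whose FIRST contains λ; result {λ, e, y}.

{λ, e, y}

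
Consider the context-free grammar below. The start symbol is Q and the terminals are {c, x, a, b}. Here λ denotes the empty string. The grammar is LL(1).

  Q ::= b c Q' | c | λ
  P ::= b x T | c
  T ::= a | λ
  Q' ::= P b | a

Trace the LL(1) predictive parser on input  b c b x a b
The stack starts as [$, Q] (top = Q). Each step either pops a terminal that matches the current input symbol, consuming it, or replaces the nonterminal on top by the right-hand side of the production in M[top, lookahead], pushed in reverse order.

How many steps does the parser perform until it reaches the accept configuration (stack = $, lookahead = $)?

      Stack      Input          Action
   1  $ Q        b c b x a b $  expand Q ::= b c Q'
   2  $ Q' c b   b c b x a b $  match b
   3  $ Q' c     c b x a b $    match c
   4  $ Q'       b x a b $      expand Q' ::= P b
   5  $ b P      b x a b $      expand P ::= b x T
   6  $ b T x b  b x a b $      match b
   7  $ b T x    x a b $        match x
   8  $ b T      a b $          expand T ::= a
   9  $ b a      a b $          match a
  10  $ b        b $            match b
Accept reached after 10 steps.

10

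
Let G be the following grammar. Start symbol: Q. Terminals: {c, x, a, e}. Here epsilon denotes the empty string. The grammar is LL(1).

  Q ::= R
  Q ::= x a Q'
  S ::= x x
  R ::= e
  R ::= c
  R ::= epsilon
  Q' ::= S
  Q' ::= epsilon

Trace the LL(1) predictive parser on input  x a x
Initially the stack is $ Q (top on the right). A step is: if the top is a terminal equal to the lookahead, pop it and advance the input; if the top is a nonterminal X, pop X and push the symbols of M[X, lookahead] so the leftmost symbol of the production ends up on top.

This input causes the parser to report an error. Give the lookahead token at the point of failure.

$

     Stack     Input    Action
  1  $ Q       x a x $  expand Q ::= x a Q'
  2  $ Q' a x  x a x $  match x
  3  $ Q' a    a x $    match a
  4  $ Q'      x $      expand Q' ::= S
  5  $ S       x $      expand S ::= x x
  6  $ x x     x $      match x
  7  $ x       $        error: top is terminal x but lookahead is $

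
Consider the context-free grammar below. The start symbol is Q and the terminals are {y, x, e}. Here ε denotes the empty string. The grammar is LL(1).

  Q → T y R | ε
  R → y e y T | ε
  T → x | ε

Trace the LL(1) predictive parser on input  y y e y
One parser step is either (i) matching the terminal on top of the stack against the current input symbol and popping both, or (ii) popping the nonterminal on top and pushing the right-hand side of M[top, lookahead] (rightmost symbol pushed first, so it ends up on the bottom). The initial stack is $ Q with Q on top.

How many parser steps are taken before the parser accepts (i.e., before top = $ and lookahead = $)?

8

     Stack      Input      Action
  1  $ Q        y y e y $  expand Q → T y R
  2  $ R y T    y y e y $  expand T → ε
  3  $ R y      y y e y $  match y
  4  $ R        y e y $    expand R → y e y T
  5  $ T y e y  y e y $    match y
  6  $ T y e    e y $      match e
  7  $ T y      y $        match y
  8  $ T        $          expand T → ε
Accept reached after 8 steps.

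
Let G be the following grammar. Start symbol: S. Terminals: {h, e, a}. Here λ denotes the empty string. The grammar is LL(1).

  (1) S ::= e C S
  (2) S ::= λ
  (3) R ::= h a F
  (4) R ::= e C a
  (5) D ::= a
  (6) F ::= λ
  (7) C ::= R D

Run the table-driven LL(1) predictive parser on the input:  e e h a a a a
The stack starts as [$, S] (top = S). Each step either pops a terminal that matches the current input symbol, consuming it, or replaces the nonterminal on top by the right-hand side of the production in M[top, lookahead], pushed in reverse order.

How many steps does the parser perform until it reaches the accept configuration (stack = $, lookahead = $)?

16

step 1: stack=$ S  input=e e h a a a a $  — expand S ::= e C S
step 2: stack=$ S C e  input=e e h a a a a $  — match e
step 3: stack=$ S C  input=e h a a a a $  — expand C ::= R D
step 4: stack=$ S D R  input=e h a a a a $  — expand R ::= e C a
step 5: stack=$ S D a C e  input=e h a a a a $  — match e
step 6: stack=$ S D a C  input=h a a a a $  — expand C ::= R D
step 7: stack=$ S D a D R  input=h a a a a $  — expand R ::= h a F
step 8: stack=$ S D a D F a h  input=h a a a a $  — match h
step 9: stack=$ S D a D F a  input=a a a a $  — match a
step 10: stack=$ S D a D F  input=a a a $  — expand F ::= λ
step 11: stack=$ S D a D  input=a a a $  — expand D ::= a
step 12: stack=$ S D a a  input=a a a $  — match a
step 13: stack=$ S D a  input=a a $  — match a
step 14: stack=$ S D  input=a $  — expand D ::= a
step 15: stack=$ S a  input=a $  — match a
step 16: stack=$ S  input=$  — expand S ::= λ
Accept reached after 16 steps.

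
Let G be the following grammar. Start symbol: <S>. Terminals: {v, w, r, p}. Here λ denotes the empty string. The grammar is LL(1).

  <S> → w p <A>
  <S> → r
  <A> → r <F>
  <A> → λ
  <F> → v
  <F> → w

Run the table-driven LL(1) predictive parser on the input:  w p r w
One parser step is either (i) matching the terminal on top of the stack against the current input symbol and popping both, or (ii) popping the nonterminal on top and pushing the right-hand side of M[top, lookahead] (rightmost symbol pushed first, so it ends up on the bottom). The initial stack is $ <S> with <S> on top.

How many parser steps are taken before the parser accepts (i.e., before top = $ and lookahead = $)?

7

     Stack      Input      Action
  1  $ <S>      w p r w $  expand <S> → w p <A>
  2  $ <A> p w  w p r w $  match w
  3  $ <A> p    p r w $    match p
  4  $ <A>      r w $      expand <A> → r <F>
  5  $ <F> r    r w $      match r
  6  $ <F>      w $        expand <F> → w
  7  $ w        w $        match w
Accept reached after 7 steps.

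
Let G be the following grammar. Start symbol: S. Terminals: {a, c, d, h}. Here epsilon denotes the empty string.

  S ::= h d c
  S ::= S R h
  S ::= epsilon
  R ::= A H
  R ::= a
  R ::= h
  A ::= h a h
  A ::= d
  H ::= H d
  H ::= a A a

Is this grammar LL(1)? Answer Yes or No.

FIRST(S) = {epsilon, a, d, h}
FIRST(R) = {a, d, h}
FIRST(A) = {d, h}
FIRST(H) = {a}
FOLLOW(S) = {$, a, d, h}
FOLLOW(R) = {h}
FOLLOW(A) = {a}
FOLLOW(H) = {d, h}
Cell M[H, a] receives both H ::= H d and H ::= a A a — the grammar is not LL(1).

No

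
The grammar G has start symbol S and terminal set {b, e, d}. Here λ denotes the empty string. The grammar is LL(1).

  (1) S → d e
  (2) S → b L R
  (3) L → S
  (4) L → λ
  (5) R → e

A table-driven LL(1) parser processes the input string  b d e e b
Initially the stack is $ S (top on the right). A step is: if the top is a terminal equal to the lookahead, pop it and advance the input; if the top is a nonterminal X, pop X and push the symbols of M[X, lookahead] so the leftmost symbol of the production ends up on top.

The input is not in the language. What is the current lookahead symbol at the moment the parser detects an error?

b

     Stack    Input        Action
  1  $ S      b d e e b $  expand S → b L R
  2  $ R L b  b d e e b $  match b
  3  $ R L    d e e b $    expand L → S
  4  $ R S    d e e b $    expand S → d e
  5  $ R e d  d e e b $    match d
  6  $ R e    e e b $      match e
  7  $ R      e b $        expand R → e
  8  $ e      e b $        match e
  9  $        b $          error: stack empty but input remains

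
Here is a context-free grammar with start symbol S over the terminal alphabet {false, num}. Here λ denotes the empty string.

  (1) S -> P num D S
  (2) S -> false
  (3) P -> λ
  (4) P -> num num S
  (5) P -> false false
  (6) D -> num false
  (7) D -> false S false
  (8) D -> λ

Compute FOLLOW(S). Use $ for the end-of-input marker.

{$, false, num}

FIRST(P) = {λ, false, num}
FIRST(D) = {λ, false, num}
FIRST(S) = {false, num}  (via P num D S)
FOLLOW(S) includes $ since S is the start symbol.
FOLLOW(P): in S->P num D S, P is followed by num D S with FIRST {num}. Thus FOLLOW(P) = {num}.
FOLLOW(S): in S->P num D S, the suffix after S is empty (adds nothing new); in P->num num S, the suffix after S is empty, so FOLLOW(S) ⊇ FOLLOW(P) = {num}; in D->false S false, S is followed by false with FIRST {false}. Thus FOLLOW(S) = {$, false, num}.
FOLLOW(D): in S->P num D S, D is followed by S with FIRST {false, num}. Thus FOLLOW(D) = {false, num}.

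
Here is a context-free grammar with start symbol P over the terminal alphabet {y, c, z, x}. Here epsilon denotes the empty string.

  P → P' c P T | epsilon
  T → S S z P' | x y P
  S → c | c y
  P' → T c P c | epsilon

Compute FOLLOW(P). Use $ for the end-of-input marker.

FIRST(S): from S→c we get {c}; from S→c y we get {c}. So FIRST(S) = {c}.
FIRST(T): from T→S S z P' we get {c}; from T→x y P we get {x}. So FIRST(T) = {c, x}.
FIRST(P'): from P'→T c P c we get {c, x}; from P'→epsilon we get {epsilon}. So FIRST(P') = {epsilon, c, x}.
FIRST(P): from P→P' c P T we get {c, x}; from P→epsilon we get {epsilon}. So FIRST(P) = {epsilon, c, x}.
FOLLOW(P) includes $ since P is the start symbol.
FOLLOW(S): in T→S S z P' (occurrence 1), S is followed by S z P' with FIRST {c}; in T→S S z P' (occurrence 2), S is followed by z P' with FIRST {z}. Thus FOLLOW(S) = {c, z}.
FOLLOW(P): in P→P' c P T, P is followed by T with FIRST {c, x}; in T→x y P, the suffix after P is empty, so FOLLOW(P) ⊇ FOLLOW(T) = {$, c, x}; in P'→T c P c, P is followed by c with FIRST {c}. Thus FOLLOW(P) = {$, c, x}.
FOLLOW(T): in P→P' c P T, the suffix after T is empty, so FOLLOW(T) ⊇ FOLLOW(P) = {$, c, x}; in P'→T c P c, T is followed by c P c with FIRST {c}. Thus FOLLOW(T) = {$, c, x}.
FOLLOW(P'): in P→P' c P T, P' is followed by c P T with FIRST {c}; in T→S S z P', the suffix after P' is empty, so FOLLOW(P') ⊇ FOLLOW(T) = {$, c, x}. Thus FOLLOW(P') = {$, c, x}.

{$, c, x}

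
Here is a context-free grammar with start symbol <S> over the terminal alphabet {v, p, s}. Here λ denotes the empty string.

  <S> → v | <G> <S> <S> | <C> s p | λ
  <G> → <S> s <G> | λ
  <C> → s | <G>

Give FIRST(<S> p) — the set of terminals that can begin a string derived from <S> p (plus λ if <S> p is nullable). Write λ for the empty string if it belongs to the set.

FIRST(<S>) = {λ, s, v}  (via <G> <S> <S>, <C> s p)
FIRST(<G>) = {λ, s, v}  (via <S> s <G>)
FIRST(<C>) = {λ, s, v}  (via <G>)
FIRST(<S> p): take FIRST of each symbol in turn, carrying on past any symbol whose FIRST contains λ; result {p, s, v}.

{p, s, v}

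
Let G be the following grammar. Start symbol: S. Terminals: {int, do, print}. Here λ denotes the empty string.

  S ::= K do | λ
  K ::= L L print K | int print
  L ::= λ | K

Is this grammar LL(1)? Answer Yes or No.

FIRST(S) = {λ, int, print}
FIRST(K) = {int, print}
FIRST(L) = {λ, int, print}
FOLLOW(S) = {$}
FOLLOW(K) = {do, int, print}
FOLLOW(L) = {int, print}
Cell M[K, int] receives both K ::= L L print K and K ::= int print — the grammar is not LL(1).

No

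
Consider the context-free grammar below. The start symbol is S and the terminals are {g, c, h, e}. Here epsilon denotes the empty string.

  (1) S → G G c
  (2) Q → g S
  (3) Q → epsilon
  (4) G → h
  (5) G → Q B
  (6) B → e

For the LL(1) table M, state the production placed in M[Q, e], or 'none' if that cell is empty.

Q → epsilon

FIRST(Q) = {epsilon, g}
FIRST(B) = {e}
FIRST(G) = {e, g, h}  (via Q B)
FIRST(S) = {e, g, h}  (via G G c)
FOLLOW(S) includes $ since S is the start symbol.
FOLLOW(Q): in G→Q B, Q is followed by B with FIRST {e}. Thus FOLLOW(Q) = {e}.
For Q → g S: FIRST(g S) = {g}, so it goes in M[Q, t] for t ∈ {g}.
For Q → epsilon: FIRST(epsilon) = {epsilon}, so it goes in M[Q, t] for t ∈ {}; since epsilon ∈ FIRST, also for every t ∈ FOLLOW(Q) = {e}.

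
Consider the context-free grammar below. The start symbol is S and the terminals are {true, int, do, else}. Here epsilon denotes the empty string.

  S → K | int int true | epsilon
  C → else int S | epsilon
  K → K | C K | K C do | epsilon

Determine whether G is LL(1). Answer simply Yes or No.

No

FIRST(S) = {epsilon, do, else, int}
FIRST(C) = {epsilon, else}
FIRST(K) = {epsilon, do, else}
FOLLOW(S) = {$, do, else}
FOLLOW(C) = {$, do, else}
FOLLOW(K) = {$, do, else}
Cell M[C, else] receives both C → else int S and C → epsilon — the grammar is not LL(1).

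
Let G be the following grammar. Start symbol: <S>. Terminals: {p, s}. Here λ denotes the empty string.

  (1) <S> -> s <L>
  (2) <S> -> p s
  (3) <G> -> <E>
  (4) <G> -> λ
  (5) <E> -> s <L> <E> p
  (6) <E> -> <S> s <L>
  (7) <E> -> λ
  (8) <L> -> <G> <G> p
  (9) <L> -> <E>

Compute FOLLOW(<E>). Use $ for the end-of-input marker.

{$, p, s}

FIRST(<S>): from <S>->s <L> we get {s}; from <S>->p s we get {p}. So FIRST(<S>) = {p, s}.
FIRST(<E>): from <E>->s <L> <E> p we get {s}; from <E>-><S> s <L> we get {p, s}; from <E>->λ we get {λ}. So FIRST(<E>) = {λ, p, s}.
FIRST(<G>): from <G>-><E> we get {λ, p, s}; from <G>->λ we get {λ}. So FIRST(<G>) = {λ, p, s}.
FIRST(<L>): from <L>-><G> <G> p we get {p, s}; from <L>-><E> we get {λ, p, s}. So FIRST(<L>) = {λ, p, s}.
FOLLOW(<S>) includes $ since <S> is the start symbol.
FOLLOW(<S>): in <E>-><S> s <L>, <S> is followed by s <L> with FIRST {s}. Thus FOLLOW(<S>) = {$, s}.
FOLLOW(<G>): in <L>-><G> <G> p (occurrence 1), <G> is followed by <G> p with FIRST {p, s}; in <L>-><G> <G> p (occurrence 2), <G> is followed by p with FIRST {p}. Thus FOLLOW(<G>) = {p, s}.
FOLLOW(<E>): in <G>-><E>, the suffix after <E> is empty, so FOLLOW(<E>) ⊇ FOLLOW(<G>) = {p, s}; in <E>->s <L> <E> p, <E> is followed by p with FIRST {p}; in <L>-><E>, the suffix after <E> is empty, so FOLLOW(<E>) ⊇ FOLLOW(<L>) = {$, p, s}. Thus FOLLOW(<E>) = {$, p, s}.
FOLLOW(<L>): in <S>->s <L>, the suffix after <L> is empty, so FOLLOW(<L>) ⊇ FOLLOW(<S>) = {$, s}; in <E>->s <L> <E> p, <L> is followed by <E> p with FIRST {p, s}; in <E>-><S> s <L>, the suffix after <L> is empty, so FOLLOW(<L>) ⊇ FOLLOW(<E>) = {$, p, s}. Thus FOLLOW(<L>) = {$, p, s}.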